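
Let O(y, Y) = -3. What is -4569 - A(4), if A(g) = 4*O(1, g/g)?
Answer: -4557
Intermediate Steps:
A(g) = -12 (A(g) = 4*(-3) = -12)
-4569 - A(4) = -4569 - 1*(-12) = -4569 + 12 = -4557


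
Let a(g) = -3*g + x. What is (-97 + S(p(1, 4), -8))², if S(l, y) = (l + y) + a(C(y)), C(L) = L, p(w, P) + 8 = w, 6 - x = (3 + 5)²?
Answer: 21316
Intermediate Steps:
x = -58 (x = 6 - (3 + 5)² = 6 - 1*8² = 6 - 1*64 = 6 - 64 = -58)
p(w, P) = -8 + w
a(g) = -58 - 3*g (a(g) = -3*g - 58 = -58 - 3*g)
S(l, y) = -58 + l - 2*y (S(l, y) = (l + y) + (-58 - 3*y) = -58 + l - 2*y)
(-97 + S(p(1, 4), -8))² = (-97 + (-58 + (-8 + 1) - 2*(-8)))² = (-97 + (-58 - 7 + 16))² = (-97 - 49)² = (-146)² = 21316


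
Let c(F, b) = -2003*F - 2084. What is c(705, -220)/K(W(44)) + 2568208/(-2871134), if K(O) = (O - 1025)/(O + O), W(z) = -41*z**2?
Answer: -148317914570440/53115979 ≈ -2.7923e+6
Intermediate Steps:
c(F, b) = -2084 - 2003*F
K(O) = (-1025 + O)/(2*O) (K(O) = (-1025 + O)/((2*O)) = (-1025 + O)*(1/(2*O)) = (-1025 + O)/(2*O))
c(705, -220)/K(W(44)) + 2568208/(-2871134) = (-2084 - 2003*705)/(((-1025 - 41*44**2)/(2*((-41*44**2))))) + 2568208/(-2871134) = (-2084 - 1412115)/(((-1025 - 41*1936)/(2*((-41*1936))))) + 2568208*(-1/2871134) = -1414199*(-158752/(-1025 - 79376)) - 1284104/1435567 = -1414199/((1/2)*(-1/79376)*(-80401)) - 1284104/1435567 = -1414199/1961/3872 - 1284104/1435567 = -1414199*3872/1961 - 1284104/1435567 = -103316576/37 - 1284104/1435567 = -148317914570440/53115979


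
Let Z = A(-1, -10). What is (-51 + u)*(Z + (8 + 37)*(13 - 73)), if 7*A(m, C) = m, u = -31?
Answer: 1549882/7 ≈ 2.2141e+5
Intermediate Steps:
A(m, C) = m/7
Z = -⅐ (Z = (⅐)*(-1) = -⅐ ≈ -0.14286)
(-51 + u)*(Z + (8 + 37)*(13 - 73)) = (-51 - 31)*(-⅐ + (8 + 37)*(13 - 73)) = -82*(-⅐ + 45*(-60)) = -82*(-⅐ - 2700) = -82*(-18901/7) = 1549882/7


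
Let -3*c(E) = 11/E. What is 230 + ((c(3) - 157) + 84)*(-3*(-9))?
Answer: -1774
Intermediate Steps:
c(E) = -11/(3*E)
230 + ((c(3) - 157) + 84)*(-3*(-9)) = 230 + ((-11/3/3 - 157) + 84)*(-3*(-9)) = 230 + ((-11/3*⅓ - 157) + 84)*27 = 230 + ((-11/9 - 157) + 84)*27 = 230 + (-1424/9 + 84)*27 = 230 - 668/9*27 = 230 - 2004 = -1774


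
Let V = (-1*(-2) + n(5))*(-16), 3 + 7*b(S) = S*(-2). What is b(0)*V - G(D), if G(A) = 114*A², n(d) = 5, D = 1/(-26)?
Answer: 16167/338 ≈ 47.831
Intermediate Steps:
D = -1/26 ≈ -0.038462
b(S) = -3/7 - 2*S/7 (b(S) = -3/7 + (S*(-2))/7 = -3/7 + (-2*S)/7 = -3/7 - 2*S/7)
V = -112 (V = (-1*(-2) + 5)*(-16) = (2 + 5)*(-16) = 7*(-16) = -112)
b(0)*V - G(D) = (-3/7 - 2/7*0)*(-112) - 114*(-1/26)² = (-3/7 + 0)*(-112) - 114/676 = -3/7*(-112) - 1*57/338 = 48 - 57/338 = 16167/338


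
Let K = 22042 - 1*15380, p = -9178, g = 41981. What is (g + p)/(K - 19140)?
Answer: -32803/12478 ≈ -2.6289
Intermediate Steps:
K = 6662 (K = 22042 - 15380 = 6662)
(g + p)/(K - 19140) = (41981 - 9178)/(6662 - 19140) = 32803/(-12478) = 32803*(-1/12478) = -32803/12478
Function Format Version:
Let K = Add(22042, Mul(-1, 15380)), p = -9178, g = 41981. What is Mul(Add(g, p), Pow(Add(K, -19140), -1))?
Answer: Rational(-32803, 12478) ≈ -2.6289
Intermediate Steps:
K = 6662 (K = Add(22042, -15380) = 6662)
Mul(Add(g, p), Pow(Add(K, -19140), -1)) = Mul(Add(41981, -9178), Pow(Add(6662, -19140), -1)) = Mul(32803, Pow(-12478, -1)) = Mul(32803, Rational(-1, 12478)) = Rational(-32803, 12478)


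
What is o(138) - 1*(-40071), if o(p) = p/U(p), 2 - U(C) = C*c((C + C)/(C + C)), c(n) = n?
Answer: 2724759/68 ≈ 40070.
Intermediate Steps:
U(C) = 2 - C (U(C) = 2 - C*(C + C)/(C + C) = 2 - C*(2*C)/((2*C)) = 2 - C*(2*C)*(1/(2*C)) = 2 - C)
o(p) = p/(2 - p)
o(138) - 1*(-40071) = -1*138/(-2 + 138) - 1*(-40071) = -1*138/136 + 40071 = -1*138*1/136 + 40071 = -69/68 + 40071 = 2724759/68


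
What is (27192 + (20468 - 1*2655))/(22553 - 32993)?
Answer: -9001/2088 ≈ -4.3108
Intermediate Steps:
(27192 + (20468 - 1*2655))/(22553 - 32993) = (27192 + (20468 - 2655))/(-10440) = (27192 + 17813)*(-1/10440) = 45005*(-1/10440) = -9001/2088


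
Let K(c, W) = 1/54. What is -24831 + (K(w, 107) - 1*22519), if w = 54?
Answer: -2556899/54 ≈ -47350.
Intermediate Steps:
K(c, W) = 1/54
-24831 + (K(w, 107) - 1*22519) = -24831 + (1/54 - 1*22519) = -24831 + (1/54 - 22519) = -24831 - 1216025/54 = -2556899/54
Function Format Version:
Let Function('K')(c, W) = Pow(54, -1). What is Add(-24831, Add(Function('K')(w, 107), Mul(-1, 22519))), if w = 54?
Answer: Rational(-2556899, 54) ≈ -47350.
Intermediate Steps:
Function('K')(c, W) = Rational(1, 54)
Add(-24831, Add(Function('K')(w, 107), Mul(-1, 22519))) = Add(-24831, Add(Rational(1, 54), Mul(-1, 22519))) = Add(-24831, Add(Rational(1, 54), -22519)) = Add(-24831, Rational(-1216025, 54)) = Rational(-2556899, 54)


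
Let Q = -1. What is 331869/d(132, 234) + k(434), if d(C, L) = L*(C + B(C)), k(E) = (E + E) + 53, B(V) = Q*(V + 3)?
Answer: 104891/234 ≈ 448.25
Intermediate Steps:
B(V) = -3 - V (B(V) = -(V + 3) = -(3 + V) = -3 - V)
k(E) = 53 + 2*E (k(E) = 2*E + 53 = 53 + 2*E)
d(C, L) = -3*L (d(C, L) = L*(C + (-3 - C)) = L*(-3) = -3*L)
331869/d(132, 234) + k(434) = 331869/((-3*234)) + (53 + 2*434) = 331869/(-702) + (53 + 868) = 331869*(-1/702) + 921 = -110623/234 + 921 = 104891/234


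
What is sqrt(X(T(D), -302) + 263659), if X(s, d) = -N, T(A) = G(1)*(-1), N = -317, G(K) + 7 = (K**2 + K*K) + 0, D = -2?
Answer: 2*sqrt(65994) ≈ 513.79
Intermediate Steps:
G(K) = -7 + 2*K**2 (G(K) = -7 + ((K**2 + K*K) + 0) = -7 + ((K**2 + K**2) + 0) = -7 + (2*K**2 + 0) = -7 + 2*K**2)
T(A) = 5 (T(A) = (-7 + 2*1**2)*(-1) = (-7 + 2*1)*(-1) = (-7 + 2)*(-1) = -5*(-1) = 5)
X(s, d) = 317 (X(s, d) = -1*(-317) = 317)
sqrt(X(T(D), -302) + 263659) = sqrt(317 + 263659) = sqrt(263976) = 2*sqrt(65994)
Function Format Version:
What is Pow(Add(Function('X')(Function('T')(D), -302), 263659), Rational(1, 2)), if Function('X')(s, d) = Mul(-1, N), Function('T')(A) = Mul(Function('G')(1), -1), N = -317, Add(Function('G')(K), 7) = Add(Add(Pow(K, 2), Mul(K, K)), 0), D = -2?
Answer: Mul(2, Pow(65994, Rational(1, 2))) ≈ 513.79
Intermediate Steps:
Function('G')(K) = Add(-7, Mul(2, Pow(K, 2))) (Function('G')(K) = Add(-7, Add(Add(Pow(K, 2), Mul(K, K)), 0)) = Add(-7, Add(Add(Pow(K, 2), Pow(K, 2)), 0)) = Add(-7, Add(Mul(2, Pow(K, 2)), 0)) = Add(-7, Mul(2, Pow(K, 2))))
Function('T')(A) = 5 (Function('T')(A) = Mul(Add(-7, Mul(2, Pow(1, 2))), -1) = Mul(Add(-7, Mul(2, 1)), -1) = Mul(Add(-7, 2), -1) = Mul(-5, -1) = 5)
Function('X')(s, d) = 317 (Function('X')(s, d) = Mul(-1, -317) = 317)
Pow(Add(Function('X')(Function('T')(D), -302), 263659), Rational(1, 2)) = Pow(Add(317, 263659), Rational(1, 2)) = Pow(263976, Rational(1, 2)) = Mul(2, Pow(65994, Rational(1, 2)))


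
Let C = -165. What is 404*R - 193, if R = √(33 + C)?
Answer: -193 + 808*I*√33 ≈ -193.0 + 4641.6*I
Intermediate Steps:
R = 2*I*√33 (R = √(33 - 165) = √(-132) = 2*I*√33 ≈ 11.489*I)
404*R - 193 = 404*(2*I*√33) - 193 = 808*I*√33 - 193 = -193 + 808*I*√33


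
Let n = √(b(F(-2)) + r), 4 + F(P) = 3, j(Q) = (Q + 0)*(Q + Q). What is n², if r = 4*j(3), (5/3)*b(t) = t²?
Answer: 363/5 ≈ 72.600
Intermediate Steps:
j(Q) = 2*Q² (j(Q) = Q*(2*Q) = 2*Q²)
F(P) = -1 (F(P) = -4 + 3 = -1)
b(t) = 3*t²/5
r = 72 (r = 4*(2*3²) = 4*(2*9) = 4*18 = 72)
n = 11*√15/5 (n = √((⅗)*(-1)² + 72) = √((⅗)*1 + 72) = √(⅗ + 72) = √(363/5) = 11*√15/5 ≈ 8.5206)
n² = (11*√15/5)² = 363/5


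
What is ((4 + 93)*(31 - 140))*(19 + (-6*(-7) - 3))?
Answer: -613234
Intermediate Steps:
((4 + 93)*(31 - 140))*(19 + (-6*(-7) - 3)) = (97*(-109))*(19 + (42 - 3)) = -10573*(19 + 39) = -10573*58 = -613234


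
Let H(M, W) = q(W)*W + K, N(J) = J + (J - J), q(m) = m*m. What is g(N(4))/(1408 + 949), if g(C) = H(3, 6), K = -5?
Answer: 211/2357 ≈ 0.089521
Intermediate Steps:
q(m) = m**2
N(J) = J (N(J) = J + 0 = J)
H(M, W) = -5 + W**3 (H(M, W) = W**2*W - 5 = W**3 - 5 = -5 + W**3)
g(C) = 211 (g(C) = -5 + 6**3 = -5 + 216 = 211)
g(N(4))/(1408 + 949) = 211/(1408 + 949) = 211/2357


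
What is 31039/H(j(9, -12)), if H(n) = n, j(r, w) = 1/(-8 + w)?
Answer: -620780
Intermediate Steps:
31039/H(j(9, -12)) = 31039/(1/(-8 - 12)) = 31039/(1/(-20)) = 31039/(-1/20) = 31039*(-20) = -620780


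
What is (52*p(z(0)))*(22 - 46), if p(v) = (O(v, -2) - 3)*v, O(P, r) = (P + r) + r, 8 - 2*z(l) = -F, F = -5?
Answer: 10296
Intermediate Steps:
z(l) = 3/2 (z(l) = 4 - (-1)*(-5)/2 = 4 - 1/2*5 = 4 - 5/2 = 3/2)
O(P, r) = P + 2*r
p(v) = v*(-7 + v) (p(v) = ((v + 2*(-2)) - 3)*v = ((v - 4) - 3)*v = ((-4 + v) - 3)*v = (-7 + v)*v = v*(-7 + v))
(52*p(z(0)))*(22 - 46) = (52*(3*(-7 + 3/2)/2))*(22 - 46) = (52*((3/2)*(-11/2)))*(-24) = (52*(-33/4))*(-24) = -429*(-24) = 10296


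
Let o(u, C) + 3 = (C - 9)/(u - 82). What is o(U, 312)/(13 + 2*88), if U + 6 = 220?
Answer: -31/8316 ≈ -0.0037278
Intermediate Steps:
U = 214 (U = -6 + 220 = 214)
o(u, C) = -3 + (-9 + C)/(-82 + u) (o(u, C) = -3 + (C - 9)/(u - 82) = -3 + (-9 + C)/(-82 + u))
o(U, 312)/(13 + 2*88) = ((237 + 312 - 3*214)/(-82 + 214))/(13 + 2*88) = ((237 + 312 - 642)/132)/(13 + 176) = ((1/132)*(-93))/189 = -31/44*1/189 = -31/8316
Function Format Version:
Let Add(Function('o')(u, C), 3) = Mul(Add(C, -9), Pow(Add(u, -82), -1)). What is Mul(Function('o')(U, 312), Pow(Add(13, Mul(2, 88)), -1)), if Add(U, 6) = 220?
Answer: Rational(-31, 8316) ≈ -0.0037278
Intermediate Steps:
U = 214 (U = Add(-6, 220) = 214)
Function('o')(u, C) = Add(-3, Mul(Pow(Add(-82, u), -1), Add(-9, C))) (Function('o')(u, C) = Add(-3, Mul(Add(C, -9), Pow(Add(u, -82), -1))) = Add(-3, Mul(Add(-9, C), Pow(Add(-82, u), -1))) = Add(-3, Mul(Pow(Add(-82, u), -1), Add(-9, C))))
Mul(Function('o')(U, 312), Pow(Add(13, Mul(2, 88)), -1)) = Mul(Mul(Pow(Add(-82, 214), -1), Add(237, 312, Mul(-3, 214))), Pow(Add(13, Mul(2, 88)), -1)) = Mul(Mul(Pow(132, -1), Add(237, 312, -642)), Pow(Add(13, 176), -1)) = Mul(Mul(Rational(1, 132), -93), Pow(189, -1)) = Mul(Rational(-31, 44), Rational(1, 189)) = Rational(-31, 8316)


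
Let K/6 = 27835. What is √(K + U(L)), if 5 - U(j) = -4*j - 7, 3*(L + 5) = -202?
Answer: √1500594/3 ≈ 408.33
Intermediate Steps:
K = 167010 (K = 6*27835 = 167010)
L = -217/3 (L = -5 + (⅓)*(-202) = -5 - 202/3 = -217/3 ≈ -72.333)
U(j) = 12 + 4*j (U(j) = 5 - (-4*j - 7) = 5 - (-7 - 4*j) = 5 + (7 + 4*j) = 12 + 4*j)
√(K + U(L)) = √(167010 + (12 + 4*(-217/3))) = √(167010 + (12 - 868/3)) = √(167010 - 832/3) = √(500198/3) = √1500594/3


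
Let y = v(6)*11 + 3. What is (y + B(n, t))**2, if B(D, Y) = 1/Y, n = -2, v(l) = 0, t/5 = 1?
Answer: 256/25 ≈ 10.240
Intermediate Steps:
t = 5 (t = 5*1 = 5)
y = 3 (y = 0*11 + 3 = 0 + 3 = 3)
(y + B(n, t))**2 = (3 + 1/5)**2 = (16/5)**2 = 256/25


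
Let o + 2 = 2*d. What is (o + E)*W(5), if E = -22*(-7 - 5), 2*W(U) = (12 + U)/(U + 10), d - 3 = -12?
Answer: 2074/15 ≈ 138.27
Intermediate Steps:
d = -9 (d = 3 - 12 = -9)
o = -20 (o = -2 + 2*(-9) = -2 - 18 = -20)
W(U) = (12 + U)/(2*(10 + U)) (W(U) = ((12 + U)/(U + 10))/2 = ((12 + U)/(10 + U))/2 = (12 + U)/(2*(10 + U)))
E = 264 (E = -22*(-12) = 264)
(o + E)*W(5) = (-20 + 264)*((12 + 5)/(2*(10 + 5))) = 244*((1/2)*17/15) = 244*((1/2)*(1/15)*17) = 244*(17/30) = 2074/15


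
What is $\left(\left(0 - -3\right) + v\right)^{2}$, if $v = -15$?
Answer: $144$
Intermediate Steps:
$\left(\left(0 - -3\right) + v\right)^{2} = \left(\left(0 - -3\right) - 15\right)^{2} = \left(\left(0 + 3\right) - 15\right)^{2} = \left(3 - 15\right)^{2} = \left(-12\right)^{2} = 144$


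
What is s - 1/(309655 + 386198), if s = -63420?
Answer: -44130997261/695853 ≈ -63420.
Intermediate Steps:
s - 1/(309655 + 386198) = -63420 - 1/(309655 + 386198) = -63420 - 1/695853 = -44130997261/695853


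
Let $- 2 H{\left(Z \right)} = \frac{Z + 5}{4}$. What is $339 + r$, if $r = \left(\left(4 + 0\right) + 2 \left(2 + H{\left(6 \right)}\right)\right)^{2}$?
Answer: $\frac{5865}{16} \approx 366.56$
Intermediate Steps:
$H{\left(Z \right)} = - \frac{5}{8} - \frac{Z}{8}$ ($H{\left(Z \right)} = - \frac{\left(Z + 5\right) \frac{1}{4}}{2} = - \frac{\left(5 + Z\right) \frac{1}{4}}{2} = - \frac{\frac{5}{4} + \frac{Z}{4}}{2} = - \frac{5}{8} - \frac{Z}{8}$)
$r = \frac{441}{16}$ ($r = \left(\left(4 + 0\right) + 2 \left(2 - \frac{11}{8}\right)\right)^{2} = \left(4 + 2 \left(2 - \frac{11}{8}\right)\right)^{2} = \left(4 + 2 \cdot \frac{5}{8}\right)^{2} = \left(4 + \frac{5}{4}\right)^{2} = \left(\frac{21}{4}\right)^{2} = \frac{441}{16} \approx 27.563$)
$339 + r = 339 + \frac{441}{16} = \frac{5865}{16}$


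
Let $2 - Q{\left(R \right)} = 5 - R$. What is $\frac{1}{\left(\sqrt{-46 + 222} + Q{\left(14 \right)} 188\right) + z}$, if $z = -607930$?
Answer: $- \frac{302931}{183534381434} - \frac{\sqrt{11}}{91767190717} \approx -1.6506 \cdot 10^{-6}$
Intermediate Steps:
$Q{\left(R \right)} = -3 + R$ ($Q{\left(R \right)} = 2 - \left(5 - R\right) = 2 + \left(-5 + R\right) = -3 + R$)
$\frac{1}{\left(\sqrt{-46 + 222} + Q{\left(14 \right)} 188\right) + z} = \frac{1}{\left(\sqrt{-46 + 222} + \left(-3 + 14\right) 188\right) - 607930} = \frac{1}{\left(\sqrt{176} + 11 \cdot 188\right) - 607930} = \frac{1}{\left(4 \sqrt{11} + 2068\right) - 607930} = \frac{1}{\left(2068 + 4 \sqrt{11}\right) - 607930} = \frac{1}{-605862 + 4 \sqrt{11}}$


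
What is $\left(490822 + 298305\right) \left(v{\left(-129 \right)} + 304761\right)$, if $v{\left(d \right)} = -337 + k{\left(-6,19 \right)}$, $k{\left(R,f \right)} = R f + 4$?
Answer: $240142393878$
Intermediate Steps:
$k{\left(R,f \right)} = 4 + R f$
$v{\left(d \right)} = -447$ ($v{\left(d \right)} = -337 + \left(4 - 114\right) = -337 - 110 = -447$)
$\left(490822 + 298305\right) \left(v{\left(-129 \right)} + 304761\right) = \left(490822 + 298305\right) \left(-447 + 304761\right) = 789127 \cdot 304314 = 240142393878$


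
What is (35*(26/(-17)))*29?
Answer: -26390/17 ≈ -1552.4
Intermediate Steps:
(35*(26/(-17)))*29 = (35*(26*(-1/17)))*29 = (35*(-26/17))*29 = -910/17*29 = -26390/17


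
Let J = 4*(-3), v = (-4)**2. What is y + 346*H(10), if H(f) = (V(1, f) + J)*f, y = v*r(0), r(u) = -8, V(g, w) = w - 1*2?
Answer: -13968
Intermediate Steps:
V(g, w) = -2 + w (V(g, w) = w - 2 = -2 + w)
v = 16
J = -12
y = -128 (y = 16*(-8) = -128)
H(f) = f*(-14 + f) (H(f) = ((-2 + f) - 12)*f = (-14 + f)*f = f*(-14 + f))
y + 346*H(10) = -128 + 346*(10*(-14 + 10)) = -128 + 346*(10*(-4)) = -128 + 346*(-40) = -128 - 13840 = -13968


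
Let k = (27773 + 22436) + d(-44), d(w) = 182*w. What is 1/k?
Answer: 1/42201 ≈ 2.3696e-5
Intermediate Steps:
k = 42201 (k = (27773 + 22436) + 182*(-44) = 50209 - 8008 = 42201)
1/k = 1/42201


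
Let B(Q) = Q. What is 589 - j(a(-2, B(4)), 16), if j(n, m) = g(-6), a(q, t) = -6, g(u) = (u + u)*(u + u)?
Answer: 445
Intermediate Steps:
g(u) = 4*u² (g(u) = (2*u)*(2*u) = 4*u²)
j(n, m) = 144 (j(n, m) = 4*(-6)² = 4*36 = 144)
589 - j(a(-2, B(4)), 16) = 589 - 1*144 = 589 - 144 = 445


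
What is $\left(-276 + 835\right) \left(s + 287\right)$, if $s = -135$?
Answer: $84968$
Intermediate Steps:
$\left(-276 + 835\right) \left(s + 287\right) = \left(-276 + 835\right) \left(-135 + 287\right) = 559 \cdot 152 = 84968$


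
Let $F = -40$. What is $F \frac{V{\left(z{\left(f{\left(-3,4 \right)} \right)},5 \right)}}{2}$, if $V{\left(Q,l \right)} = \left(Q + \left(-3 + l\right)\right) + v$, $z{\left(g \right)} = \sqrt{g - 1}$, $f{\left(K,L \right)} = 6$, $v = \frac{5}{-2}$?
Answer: $10 - 20 \sqrt{5} \approx -34.721$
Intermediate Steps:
$v = - \frac{5}{2}$ ($v = 5 \left(- \frac{1}{2}\right) = - \frac{5}{2} \approx -2.5$)
$z{\left(g \right)} = \sqrt{-1 + g}$
$V{\left(Q,l \right)} = - \frac{11}{2} + Q + l$ ($V{\left(Q,l \right)} = \left(Q + \left(-3 + l\right)\right) - \frac{5}{2} = \left(-3 + Q + l\right) - \frac{5}{2} = - \frac{11}{2} + Q + l$)
$F \frac{V{\left(z{\left(f{\left(-3,4 \right)} \right)},5 \right)}}{2} = - 40 \frac{- \frac{11}{2} + \sqrt{-1 + 6} + 5}{2} = - 40 \left(- \frac{11}{2} + \sqrt{5} + 5\right) \frac{1}{2} = - 40 \left(- \frac{1}{2} + \sqrt{5}\right) \frac{1}{2} = - 40 \left(- \frac{1}{4} + \frac{\sqrt{5}}{2}\right) = 10 - 20 \sqrt{5}$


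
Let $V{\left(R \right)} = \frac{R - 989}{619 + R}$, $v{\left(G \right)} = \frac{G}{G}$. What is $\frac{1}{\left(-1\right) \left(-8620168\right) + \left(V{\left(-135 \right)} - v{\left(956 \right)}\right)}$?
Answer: $\frac{121}{1043039926} \approx 1.1601 \cdot 10^{-7}$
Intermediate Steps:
$v{\left(G \right)} = 1$
$V{\left(R \right)} = \frac{-989 + R}{619 + R}$
$\frac{1}{\left(-1\right) \left(-8620168\right) + \left(V{\left(-135 \right)} - v{\left(956 \right)}\right)} = \frac{1}{\left(-1\right) \left(-8620168\right) + \left(\frac{-989 - 135}{619 - 135} - 1\right)} = \frac{1}{8620168 + \left(\frac{1}{484} \left(-1124\right) - 1\right)} = \frac{1}{8620168 - \frac{402}{121}} = \frac{1}{\frac{1043039926}{121}} = \frac{121}{1043039926}$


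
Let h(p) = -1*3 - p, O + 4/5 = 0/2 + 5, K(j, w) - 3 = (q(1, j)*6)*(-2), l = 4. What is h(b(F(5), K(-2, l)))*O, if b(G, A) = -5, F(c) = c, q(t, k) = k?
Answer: 42/5 ≈ 8.4000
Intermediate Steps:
K(j, w) = 3 - 12*j (K(j, w) = 3 + (j*6)*(-2) = 3 + (6*j)*(-2) = 3 - 12*j)
O = 21/5 (O = -4/5 + (0/2 + 5) = -4/5 + (0*(1/2) + 5) = -4/5 + (0 + 5) = -4/5 + 5 = 21/5 ≈ 4.2000)
h(p) = -3 - p
h(b(F(5), K(-2, l)))*O = (-3 - 1*(-5))*(21/5) = (-3 + 5)*(21/5) = 2*(21/5) = 42/5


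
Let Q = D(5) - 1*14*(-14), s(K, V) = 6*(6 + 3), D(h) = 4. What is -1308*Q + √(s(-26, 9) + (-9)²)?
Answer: -261600 + 3*√15 ≈ -2.6159e+5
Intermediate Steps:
s(K, V) = 54 (s(K, V) = 6*9 = 54)
Q = 200 (Q = 4 - 1*14*(-14) = 4 - 14*(-14) = 4 + 196 = 200)
-1308*Q + √(s(-26, 9) + (-9)²) = -1308*200 + √(54 + (-9)²) = -261600 + √(54 + 81) = -261600 + √135 = -261600 + 3*√15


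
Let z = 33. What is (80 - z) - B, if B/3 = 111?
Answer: -286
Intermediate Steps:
B = 333 (B = 3*111 = 333)
(80 - z) - B = (80 - 1*33) - 1*333 = (80 - 33) - 333 = 47 - 333 = -286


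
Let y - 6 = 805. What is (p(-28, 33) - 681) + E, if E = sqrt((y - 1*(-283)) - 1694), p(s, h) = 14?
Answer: -667 + 10*I*sqrt(6) ≈ -667.0 + 24.495*I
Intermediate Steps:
y = 811 (y = 6 + 805 = 811)
E = 10*I*sqrt(6) (E = sqrt((811 - 1*(-283)) - 1694) = sqrt((811 + 283) - 1694) = sqrt(1094 - 1694) = sqrt(-600) = 10*I*sqrt(6) ≈ 24.495*I)
(p(-28, 33) - 681) + E = (14 - 681) + 10*I*sqrt(6) = -667 + 10*I*sqrt(6)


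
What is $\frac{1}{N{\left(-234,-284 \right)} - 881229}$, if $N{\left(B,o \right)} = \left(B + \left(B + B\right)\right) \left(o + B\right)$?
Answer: $- \frac{1}{517593} \approx -1.932 \cdot 10^{-6}$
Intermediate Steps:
$N{\left(B,o \right)} = 3 B \left(B + o\right)$ ($N{\left(B,o \right)} = \left(B + 2 B\right) \left(B + o\right) = 3 B \left(B + o\right)$)
$\frac{1}{N{\left(-234,-284 \right)} - 881229} = \frac{1}{3 \left(-234\right) \left(-234 - 284\right) - 881229} = \frac{1}{3 \left(-234\right) \left(-518\right) - 881229} = \frac{1}{363636 - 881229} = \frac{1}{-517593} = - \frac{1}{517593}$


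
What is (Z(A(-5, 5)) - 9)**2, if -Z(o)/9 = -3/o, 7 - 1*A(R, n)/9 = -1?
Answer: 4761/64 ≈ 74.391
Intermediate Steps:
A(R, n) = 72 (A(R, n) = 63 - 9*(-1) = 63 + 9 = 72)
Z(o) = 27/o (Z(o) = -(-27)/o = 27/o)
(Z(A(-5, 5)) - 9)**2 = (27/72 - 9)**2 = (27*(1/72) - 9)**2 = (3/8 - 9)**2 = (-69/8)**2 = 4761/64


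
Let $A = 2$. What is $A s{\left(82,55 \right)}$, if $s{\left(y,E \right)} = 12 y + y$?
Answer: $2132$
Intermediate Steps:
$s{\left(y,E \right)} = 13 y$
$A s{\left(82,55 \right)} = 2 \cdot 13 \cdot 82 = 2 \cdot 1066 = 2132$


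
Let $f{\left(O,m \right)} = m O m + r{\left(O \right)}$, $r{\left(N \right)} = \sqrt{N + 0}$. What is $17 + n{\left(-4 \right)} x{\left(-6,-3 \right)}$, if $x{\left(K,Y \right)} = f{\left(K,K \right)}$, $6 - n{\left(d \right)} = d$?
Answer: $-2143 + 10 i \sqrt{6} \approx -2143.0 + 24.495 i$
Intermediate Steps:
$n{\left(d \right)} = 6 - d$
$r{\left(N \right)} = \sqrt{N}$
$f{\left(O,m \right)} = \sqrt{O} + O m^{2}$ ($f{\left(O,m \right)} = m O m + \sqrt{O} = O m m + \sqrt{O} = O m^{2} + \sqrt{O} = \sqrt{O} + O m^{2}$)
$x{\left(K,Y \right)} = \sqrt{K} + K^{3}$ ($x{\left(K,Y \right)} = \sqrt{K} + K K^{2} = \sqrt{K} + K^{3}$)
$17 + n{\left(-4 \right)} x{\left(-6,-3 \right)} = 17 + \left(6 - -4\right) \left(\sqrt{-6} + \left(-6\right)^{3}\right) = 17 + \left(6 + 4\right) \left(i \sqrt{6} - 216\right) = 17 + 10 \left(-216 + i \sqrt{6}\right) = 17 - \left(2160 - 10 i \sqrt{6}\right) = -2143 + 10 i \sqrt{6}$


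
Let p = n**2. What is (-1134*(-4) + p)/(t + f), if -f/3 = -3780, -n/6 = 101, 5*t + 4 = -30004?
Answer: 464715/6673 ≈ 69.641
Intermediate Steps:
t = -30008/5 (t = -4/5 + (1/5)*(-30004) = -4/5 - 30004/5 = -30008/5 ≈ -6001.6)
n = -606 (n = -6*101 = -606)
f = 11340 (f = -3*(-3780) = 11340)
p = 367236 (p = (-606)**2 = 367236)
(-1134*(-4) + p)/(t + f) = (-1134*(-4) + 367236)/(-30008/5 + 11340) = (4536 + 367236)/(26692/5) = 371772*(5/26692) = 464715/6673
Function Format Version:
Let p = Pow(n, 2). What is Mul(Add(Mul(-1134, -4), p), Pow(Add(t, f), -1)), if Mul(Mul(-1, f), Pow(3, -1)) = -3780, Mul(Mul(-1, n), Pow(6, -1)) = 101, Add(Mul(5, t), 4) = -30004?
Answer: Rational(464715, 6673) ≈ 69.641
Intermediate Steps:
t = Rational(-30008, 5) (t = Add(Rational(-4, 5), Mul(Rational(1, 5), -30004)) = Add(Rational(-4, 5), Rational(-30004, 5)) = Rational(-30008, 5) ≈ -6001.6)
n = -606 (n = Mul(-6, 101) = -606)
f = 11340 (f = Mul(-3, -3780) = 11340)
p = 367236 (p = Pow(-606, 2) = 367236)
Mul(Add(Mul(-1134, -4), p), Pow(Add(t, f), -1)) = Mul(Add(Mul(-1134, -4), 367236), Pow(Add(Rational(-30008, 5), 11340), -1)) = Mul(Add(4536, 367236), Pow(Rational(26692, 5), -1)) = Mul(371772, Rational(5, 26692)) = Rational(464715, 6673)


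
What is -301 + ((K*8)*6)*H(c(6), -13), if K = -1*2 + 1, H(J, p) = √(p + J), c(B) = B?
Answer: -301 - 48*I*√7 ≈ -301.0 - 127.0*I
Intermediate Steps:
H(J, p) = √(J + p)
K = -1 (K = -2 + 1 = -1)
-301 + ((K*8)*6)*H(c(6), -13) = -301 + (-1*8*6)*√(6 - 13) = -301 + (-8*6)*√(-7) = -301 - 48*I*√7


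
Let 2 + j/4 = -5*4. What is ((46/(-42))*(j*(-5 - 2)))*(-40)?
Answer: 80960/3 ≈ 26987.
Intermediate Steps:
j = -88 (j = -8 + 4*(-5*4) = -8 + 4*(-20) = -8 - 80 = -88)
((46/(-42))*(j*(-5 - 2)))*(-40) = ((46/(-42))*(-88*(-5 - 2)))*(-40) = ((46*(-1/42))*(-88*(-7)))*(-40) = -23/21*616*(-40) = -2024/3*(-40) = 80960/3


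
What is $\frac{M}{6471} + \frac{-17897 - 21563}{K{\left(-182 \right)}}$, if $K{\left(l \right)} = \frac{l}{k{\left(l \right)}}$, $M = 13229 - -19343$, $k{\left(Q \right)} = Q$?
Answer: $- \frac{255313088}{6471} \approx -39455.0$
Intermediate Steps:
$M = 32572$ ($M = 13229 + 19343 = 32572$)
$K{\left(l \right)} = 1$ ($K{\left(l \right)} = \frac{l}{l} = 1$)
$\frac{M}{6471} + \frac{-17897 - 21563}{K{\left(-182 \right)}} = \frac{32572}{6471} + \frac{-17897 - 21563}{1} = 32572 \cdot \frac{1}{6471} - 39460 = \frac{32572}{6471} - 39460 = - \frac{255313088}{6471}$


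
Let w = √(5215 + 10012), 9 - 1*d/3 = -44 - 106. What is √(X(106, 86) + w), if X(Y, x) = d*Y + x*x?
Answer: √(57958 + √15227) ≈ 241.00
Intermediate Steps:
d = 477 (d = 27 - 3*(-44 - 106) = 27 - 3*(-150) = 27 + 450 = 477)
X(Y, x) = x² + 477*Y (X(Y, x) = 477*Y + x*x = 477*Y + x² = x² + 477*Y)
w = √15227 ≈ 123.40
√(X(106, 86) + w) = √((86² + 477*106) + √15227) = √((7396 + 50562) + √15227) = √(57958 + √15227)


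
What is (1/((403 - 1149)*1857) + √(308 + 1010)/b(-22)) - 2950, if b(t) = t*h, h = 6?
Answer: -4086699901/1385322 - √1318/132 ≈ -2950.3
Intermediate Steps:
b(t) = 6*t (b(t) = t*6 = 6*t)
(1/((403 - 1149)*1857) + √(308 + 1010)/b(-22)) - 2950 = (1/((403 - 1149)*1857) + √(308 + 1010)/((6*(-22)))) - 2950 = ((1/1857)/(-746) + √1318/(-132)) - 2950 = (-1/746*1/1857 + √1318*(-1/132)) - 2950 = (-1/1385322 - √1318/132) - 2950 = -4086699901/1385322 - √1318/132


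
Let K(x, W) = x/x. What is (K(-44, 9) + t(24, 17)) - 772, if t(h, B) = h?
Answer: -747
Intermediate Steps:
K(x, W) = 1
(K(-44, 9) + t(24, 17)) - 772 = (1 + 24) - 772 = 25 - 772 = -747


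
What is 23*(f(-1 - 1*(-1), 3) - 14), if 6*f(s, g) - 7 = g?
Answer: -851/3 ≈ -283.67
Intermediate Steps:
f(s, g) = 7/6 + g/6
23*(f(-1 - 1*(-1), 3) - 14) = 23*((7/6 + (⅙)*3) - 14) = 23*((7/6 + ½) - 14) = 23*(5/3 - 14) = 23*(-37/3) = -851/3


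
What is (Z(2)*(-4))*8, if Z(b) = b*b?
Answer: -128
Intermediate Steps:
Z(b) = b²
(Z(2)*(-4))*8 = (2²*(-4))*8 = (4*(-4))*8 = -16*8 = -128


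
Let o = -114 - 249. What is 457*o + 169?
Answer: -165722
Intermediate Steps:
o = -363
457*o + 169 = 457*(-363) + 169 = -165891 + 169 = -165722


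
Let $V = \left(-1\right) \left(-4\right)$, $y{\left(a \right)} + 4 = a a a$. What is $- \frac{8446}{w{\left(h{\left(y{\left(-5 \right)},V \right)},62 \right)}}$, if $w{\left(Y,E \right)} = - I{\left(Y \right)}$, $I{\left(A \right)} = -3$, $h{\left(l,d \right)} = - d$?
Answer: $- \frac{8446}{3} \approx -2815.3$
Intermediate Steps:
$y{\left(a \right)} = -4 + a^{3}$ ($y{\left(a \right)} = -4 + a a a = -4 + a^{2} a = -4 + a^{3}$)
$V = 4$
$w{\left(Y,E \right)} = 3$ ($w{\left(Y,E \right)} = \left(-1\right) \left(-3\right) = 3$)
$- \frac{8446}{w{\left(h{\left(y{\left(-5 \right)},V \right)},62 \right)}} = - \frac{8446}{3}$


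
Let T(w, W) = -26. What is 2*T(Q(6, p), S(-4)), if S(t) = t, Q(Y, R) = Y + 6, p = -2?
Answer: -52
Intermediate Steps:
Q(Y, R) = 6 + Y
2*T(Q(6, p), S(-4)) = 2*(-26) = -52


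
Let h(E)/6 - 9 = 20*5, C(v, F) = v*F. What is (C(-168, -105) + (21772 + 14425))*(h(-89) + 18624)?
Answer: 1037869686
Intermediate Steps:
C(v, F) = F*v
h(E) = 654 (h(E) = 54 + 6*(20*5) = 54 + 6*100 = 54 + 600 = 654)
(C(-168, -105) + (21772 + 14425))*(h(-89) + 18624) = (-105*(-168) + (21772 + 14425))*(654 + 18624) = (17640 + 36197)*19278 = 53837*19278 = 1037869686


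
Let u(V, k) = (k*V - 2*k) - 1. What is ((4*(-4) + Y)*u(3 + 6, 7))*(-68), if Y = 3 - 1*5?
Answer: 58752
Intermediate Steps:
Y = -2 (Y = 3 - 5 = -2)
u(V, k) = -1 - 2*k + V*k (u(V, k) = (V*k - 2*k) - 1 = (-2*k + V*k) - 1 = -1 - 2*k + V*k)
((4*(-4) + Y)*u(3 + 6, 7))*(-68) = ((4*(-4) - 2)*(-1 - 2*7 + (3 + 6)*7))*(-68) = ((-16 - 2)*(-1 - 14 + 9*7))*(-68) = -18*(-1 - 14 + 63)*(-68) = -18*48*(-68) = -864*(-68) = 58752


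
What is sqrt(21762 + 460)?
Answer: sqrt(22222) ≈ 149.07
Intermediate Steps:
sqrt(21762 + 460) = sqrt(22222)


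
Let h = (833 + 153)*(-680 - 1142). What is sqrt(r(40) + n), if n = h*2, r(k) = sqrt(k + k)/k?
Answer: sqrt(-359298400 + 10*sqrt(5))/10 ≈ 1895.5*I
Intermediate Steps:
h = -1796492 (h = 986*(-1822) = -1796492)
r(k) = sqrt(2)/sqrt(k) (r(k) = sqrt(2*k)/k = (sqrt(2)*sqrt(k))/k = sqrt(2)/sqrt(k))
n = -3592984 (n = -1796492*2 = -3592984)
sqrt(r(40) + n) = sqrt(sqrt(2)/sqrt(40) - 3592984) = sqrt(sqrt(2)*(sqrt(10)/20) - 3592984) = sqrt(sqrt(5)/10 - 3592984) = sqrt(-3592984 + sqrt(5)/10)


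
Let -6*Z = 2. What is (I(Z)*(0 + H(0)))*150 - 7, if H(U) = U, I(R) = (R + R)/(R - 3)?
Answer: -7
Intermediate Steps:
Z = -1/3 (Z = -1/6*2 = -1/3 ≈ -0.33333)
I(R) = 2*R/(-3 + R) (I(R) = (2*R)/(-3 + R) = 2*R/(-3 + R))
(I(Z)*(0 + H(0)))*150 - 7 = ((2*(-1/3)/(-3 - 1/3))*(0 + 0))*150 - 7 = ((2*(-1/3)/(-10/3))*0)*150 - 7 = ((2*(-1/3)*(-3/10))*0)*150 - 7 = ((1/5)*0)*150 - 7 = 0*150 - 7 = 0 - 7 = -7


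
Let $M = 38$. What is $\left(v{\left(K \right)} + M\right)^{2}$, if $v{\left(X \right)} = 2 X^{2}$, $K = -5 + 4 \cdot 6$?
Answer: $577600$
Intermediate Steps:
$K = 19$ ($K = -5 + 24 = 19$)
$\left(v{\left(K \right)} + M\right)^{2} = \left(2 \cdot 19^{2} + 38\right)^{2} = \left(2 \cdot 361 + 38\right)^{2} = \left(722 + 38\right)^{2} = 760^{2} = 577600$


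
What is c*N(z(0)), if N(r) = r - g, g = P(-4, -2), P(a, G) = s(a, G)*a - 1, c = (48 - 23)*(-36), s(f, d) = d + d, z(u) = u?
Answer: 13500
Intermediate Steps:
s(f, d) = 2*d
c = -900 (c = 25*(-36) = -900)
P(a, G) = -1 + 2*G*a (P(a, G) = (2*G)*a - 1 = 2*G*a - 1 = -1 + 2*G*a)
g = 15 (g = -1 + 2*(-2)*(-4) = -1 + 16 = 15)
N(r) = -15 + r (N(r) = r - 1*15 = r - 15 = -15 + r)
c*N(z(0)) = -900*(-15 + 0) = -900*(-15) = 13500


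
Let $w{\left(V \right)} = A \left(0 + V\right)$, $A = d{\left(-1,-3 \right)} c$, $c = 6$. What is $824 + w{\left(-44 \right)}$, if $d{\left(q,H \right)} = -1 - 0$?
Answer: $1088$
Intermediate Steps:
$d{\left(q,H \right)} = -1$ ($d{\left(q,H \right)} = -1 + 0 = -1$)
$A = -6$ ($A = \left(-1\right) 6 = -6$)
$w{\left(V \right)} = - 6 V$ ($w{\left(V \right)} = - 6 \left(0 + V\right) = - 6 V$)
$824 + w{\left(-44 \right)} = 824 - -264 = 824 + 264 = 1088$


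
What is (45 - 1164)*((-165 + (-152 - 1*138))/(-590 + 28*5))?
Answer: -33943/30 ≈ -1131.4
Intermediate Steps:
(45 - 1164)*((-165 + (-152 - 1*138))/(-590 + 28*5)) = -1119*(-165 + (-152 - 138))/(-590 + 140) = -1119*(-165 - 290)/(-450) = -(-509145)*(-1)/450 = -1119*91/90 = -33943/30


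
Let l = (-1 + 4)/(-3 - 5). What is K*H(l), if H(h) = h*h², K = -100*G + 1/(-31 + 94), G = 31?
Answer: 585897/3584 ≈ 163.48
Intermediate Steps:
K = -195299/63 (K = -100*31 + 1/(-31 + 94) = -3100 + 1/63 = -195299/63 ≈ -3100.0)
l = -3/8 (l = 3/(-8) = 3*(-⅛) = -3/8 ≈ -0.37500)
H(h) = h³
K*H(l) = -195299*(-3/8)³/63 = -195299/63*(-27/512) = 585897/3584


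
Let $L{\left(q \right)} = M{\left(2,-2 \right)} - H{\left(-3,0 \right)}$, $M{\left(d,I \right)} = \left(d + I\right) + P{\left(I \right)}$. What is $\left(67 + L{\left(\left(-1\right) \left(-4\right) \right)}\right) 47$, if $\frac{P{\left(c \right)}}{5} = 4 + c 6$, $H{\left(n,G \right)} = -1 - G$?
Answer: $1316$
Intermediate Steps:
$P{\left(c \right)} = 20 + 30 c$ ($P{\left(c \right)} = 5 \left(4 + c 6\right) = 5 \left(4 + 6 c\right) = 20 + 30 c$)
$M{\left(d,I \right)} = 20 + d + 31 I$ ($M{\left(d,I \right)} = \left(d + I\right) + \left(20 + 30 I\right) = \left(I + d\right) + \left(20 + 30 I\right) = 20 + d + 31 I$)
$L{\left(q \right)} = -39$ ($L{\left(q \right)} = \left(20 + 2 + 31 \left(-2\right)\right) - \left(-1 - 0\right) = \left(20 + 2 - 62\right) - \left(-1 + 0\right) = -40 - -1 = -40 + 1 = -39$)
$\left(67 + L{\left(\left(-1\right) \left(-4\right) \right)}\right) 47 = \left(67 - 39\right) 47 = 28 \cdot 47 = 1316$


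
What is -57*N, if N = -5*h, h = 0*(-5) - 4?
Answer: -1140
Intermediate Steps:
h = -4 (h = 0 - 4 = -4)
N = 20 (N = -5*(-4) = 20)
-57*N = -57*20 = -1140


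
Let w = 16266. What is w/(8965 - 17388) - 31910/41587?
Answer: -945232072/350287301 ≈ -2.6984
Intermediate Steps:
w/(8965 - 17388) - 31910/41587 = 16266/(8965 - 17388) - 31910/41587 = 16266/(-8423) - 31910*1/41587 = 16266*(-1/8423) - 31910/41587 = -16266/8423 - 31910/41587 = -945232072/350287301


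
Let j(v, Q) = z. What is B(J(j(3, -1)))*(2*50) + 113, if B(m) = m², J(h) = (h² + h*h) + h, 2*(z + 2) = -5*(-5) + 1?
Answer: 6401013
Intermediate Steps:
z = 11 (z = -2 + (-5*(-5) + 1)/2 = -2 + (25 + 1)/2 = -2 + (½)*26 = -2 + 13 = 11)
j(v, Q) = 11
J(h) = h + 2*h² (J(h) = (h² + h²) + h = 2*h² + h = h + 2*h²)
B(J(j(3, -1)))*(2*50) + 113 = (11*(1 + 2*11))²*(2*50) + 113 = (11*(1 + 22))²*100 + 113 = (11*23)²*100 + 113 = 253²*100 + 113 = 64009*100 + 113 = 6400900 + 113 = 6401013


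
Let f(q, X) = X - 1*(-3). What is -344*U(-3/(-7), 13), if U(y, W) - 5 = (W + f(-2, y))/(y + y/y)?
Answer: -5676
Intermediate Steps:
f(q, X) = 3 + X (f(q, X) = X + 3 = 3 + X)
U(y, W) = 5 + (3 + W + y)/(1 + y) (U(y, W) = 5 + (W + (3 + y))/(y + y/y) = 5 + (3 + W + y)/(y + 1) = 5 + (3 + W + y)/(1 + y))
-344*U(-3/(-7), 13) = -344*(8 + 13 + 6*(-3/(-7)))/(1 - 3/(-7)) = -344*(8 + 13 + 6*(-3*(-⅐)))/(1 - 3*(-⅐)) = -344*(8 + 13 + 6*(3/7))/(1 + 3/7) = -344*(8 + 13 + 18/7)/10/7 = -1204*165/(5*7) = -344*33/2 = -5676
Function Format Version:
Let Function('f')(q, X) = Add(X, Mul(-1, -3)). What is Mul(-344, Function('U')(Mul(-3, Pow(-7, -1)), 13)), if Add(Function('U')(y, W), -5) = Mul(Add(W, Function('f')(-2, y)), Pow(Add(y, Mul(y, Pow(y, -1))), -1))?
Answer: -5676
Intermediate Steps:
Function('f')(q, X) = Add(3, X) (Function('f')(q, X) = Add(X, 3) = Add(3, X))
Function('U')(y, W) = Add(5, Mul(Pow(Add(1, y), -1), Add(3, W, y))) (Function('U')(y, W) = Add(5, Mul(Add(W, Add(3, y)), Pow(Add(y, Mul(y, Pow(y, -1))), -1))) = Add(5, Mul(Add(3, W, y), Pow(Add(y, 1), -1))) = Add(5, Mul(Add(3, W, y), Pow(Add(1, y), -1))) = Add(5, Mul(Pow(Add(1, y), -1), Add(3, W, y))))
Mul(-344, Function('U')(Mul(-3, Pow(-7, -1)), 13)) = Mul(-344, Mul(Pow(Add(1, Mul(-3, Pow(-7, -1))), -1), Add(8, 13, Mul(6, Mul(-3, Pow(-7, -1)))))) = Mul(-344, Mul(Pow(Add(1, Mul(-3, Rational(-1, 7))), -1), Add(8, 13, Mul(6, Mul(-3, Rational(-1, 7)))))) = Mul(-344, Mul(Pow(Add(1, Rational(3, 7)), -1), Add(8, 13, Mul(6, Rational(3, 7))))) = Mul(-344, Mul(Pow(Rational(10, 7), -1), Add(8, 13, Rational(18, 7)))) = Mul(-344, Mul(Rational(7, 10), Rational(165, 7))) = Mul(-344, Rational(33, 2)) = -5676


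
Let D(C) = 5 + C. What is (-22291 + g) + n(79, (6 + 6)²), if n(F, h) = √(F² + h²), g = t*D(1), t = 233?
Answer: -20893 + √26977 ≈ -20729.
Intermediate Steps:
g = 1398 (g = 233*(5 + 1) = 233*6 = 1398)
(-22291 + g) + n(79, (6 + 6)²) = (-22291 + 1398) + √(79² + ((6 + 6)²)²) = -20893 + √(6241 + (12²)²) = -20893 + √(6241 + 144²) = -20893 + √(6241 + 20736) = -20893 + √26977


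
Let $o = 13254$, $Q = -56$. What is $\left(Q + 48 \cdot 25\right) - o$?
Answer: $-12110$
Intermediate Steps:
$\left(Q + 48 \cdot 25\right) - o = \left(-56 + 48 \cdot 25\right) - 13254 = \left(-56 + 1200\right) - 13254 = 1144 - 13254 = -12110$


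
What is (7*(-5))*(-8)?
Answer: 280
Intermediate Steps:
(7*(-5))*(-8) = -35*(-8) = 280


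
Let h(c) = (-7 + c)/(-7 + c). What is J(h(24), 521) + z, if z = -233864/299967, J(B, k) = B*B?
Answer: 66103/299967 ≈ 0.22037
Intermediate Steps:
h(c) = 1
J(B, k) = B²
z = -233864/299967 (z = -233864*1/299967 = -233864/299967 ≈ -0.77963)
J(h(24), 521) + z = 1² - 233864/299967 = 1 - 233864/299967 = 66103/299967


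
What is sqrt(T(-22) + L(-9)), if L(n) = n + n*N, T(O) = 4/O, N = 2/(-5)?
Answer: I*sqrt(16885)/55 ≈ 2.3626*I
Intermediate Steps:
N = -2/5 (N = 2*(-1/5) = -2/5 ≈ -0.40000)
L(n) = 3*n/5 (L(n) = n + n*(-2/5) = n - 2*n/5 = 3*n/5)
sqrt(T(-22) + L(-9)) = sqrt(4/(-22) + (3/5)*(-9)) = sqrt(4*(-1/22) - 27/5) = sqrt(-2/11 - 27/5) = sqrt(-307/55) = I*sqrt(16885)/55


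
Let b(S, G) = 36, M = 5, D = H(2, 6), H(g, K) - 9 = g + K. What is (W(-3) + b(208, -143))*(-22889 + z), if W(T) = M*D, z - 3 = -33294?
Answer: -6797780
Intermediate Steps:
H(g, K) = 9 + K + g (H(g, K) = 9 + (g + K) = 9 + (K + g) = 9 + K + g)
D = 17 (D = 9 + 6 + 2 = 17)
z = -33291 (z = 3 - 33294 = -33291)
W(T) = 85 (W(T) = 5*17 = 85)
(W(-3) + b(208, -143))*(-22889 + z) = (85 + 36)*(-22889 - 33291) = 121*(-56180) = -6797780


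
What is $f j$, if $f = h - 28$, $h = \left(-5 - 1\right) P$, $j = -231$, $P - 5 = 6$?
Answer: $21714$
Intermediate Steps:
$P = 11$ ($P = 5 + 6 = 11$)
$h = -66$ ($h = \left(-5 - 1\right) 11 = \left(-6\right) 11 = -66$)
$f = -94$ ($f = -66 - 28 = -94$)
$f j = \left(-94\right) \left(-231\right) = 21714$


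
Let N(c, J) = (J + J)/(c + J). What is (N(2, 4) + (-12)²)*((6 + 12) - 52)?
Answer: -14824/3 ≈ -4941.3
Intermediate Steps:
N(c, J) = 2*J/(J + c) (N(c, J) = (2*J)/(J + c) = 2*J/(J + c))
(N(2, 4) + (-12)²)*((6 + 12) - 52) = (2*4/(4 + 2) + (-12)²)*((6 + 12) - 52) = (2*4/6 + 144)*(18 - 52) = (2*4*(⅙) + 144)*(-34) = (4/3 + 144)*(-34) = (436/3)*(-34) = -14824/3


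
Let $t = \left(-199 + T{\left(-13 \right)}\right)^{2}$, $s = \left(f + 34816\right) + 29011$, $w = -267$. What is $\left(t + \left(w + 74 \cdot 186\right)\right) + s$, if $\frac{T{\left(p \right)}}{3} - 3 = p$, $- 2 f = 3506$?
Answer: $128012$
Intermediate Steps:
$f = -1753$ ($f = \left(- \frac{1}{2}\right) 3506 = -1753$)
$T{\left(p \right)} = 9 + 3 p$
$s = 62074$ ($s = \left(-1753 + 34816\right) + 29011 = 33063 + 29011 = 62074$)
$t = 52441$ ($t = \left(-199 + \left(9 + 3 \left(-13\right)\right)\right)^{2} = \left(-199 + \left(9 - 39\right)\right)^{2} = \left(-199 - 30\right)^{2} = \left(-229\right)^{2} = 52441$)
$\left(t + \left(w + 74 \cdot 186\right)\right) + s = \left(52441 + \left(-267 + 74 \cdot 186\right)\right) + 62074 = \left(52441 + \left(-267 + 13764\right)\right) + 62074 = \left(52441 + 13497\right) + 62074 = 65938 + 62074 = 128012$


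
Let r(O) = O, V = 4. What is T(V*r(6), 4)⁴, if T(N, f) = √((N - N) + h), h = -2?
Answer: 4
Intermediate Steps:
T(N, f) = I*√2 (T(N, f) = √((N - N) - 2) = √(0 - 2) = √(-2) = I*√2)
T(V*r(6), 4)⁴ = (I*√2)⁴ = 4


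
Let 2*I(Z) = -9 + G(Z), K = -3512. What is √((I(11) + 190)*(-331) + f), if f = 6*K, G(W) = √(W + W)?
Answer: √(-329890 - 662*√22)/2 ≈ 288.53*I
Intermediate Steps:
G(W) = √2*√W (G(W) = √(2*W) = √2*√W)
I(Z) = -9/2 + √2*√Z/2 (I(Z) = (-9 + √2*√Z)/2 = -9/2 + √2*√Z/2)
f = -21072 (f = 6*(-3512) = -21072)
√((I(11) + 190)*(-331) + f) = √(((-9/2 + √2*√11/2) + 190)*(-331) - 21072) = √(((-9/2 + √22/2) + 190)*(-331) - 21072) = √((371/2 + √22/2)*(-331) - 21072) = √((-122801/2 - 331*√22/2) - 21072) = √(-164945/2 - 331*√22/2)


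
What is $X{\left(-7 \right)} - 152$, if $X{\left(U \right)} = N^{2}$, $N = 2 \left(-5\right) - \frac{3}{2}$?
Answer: $- \frac{79}{4} \approx -19.75$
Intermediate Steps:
$N = - \frac{23}{2}$ ($N = -10 - \frac{3}{2} = - \frac{23}{2} \approx -11.5$)
$X{\left(U \right)} = \frac{529}{4}$ ($X{\left(U \right)} = \left(- \frac{23}{2}\right)^{2} = \frac{529}{4}$)
$X{\left(-7 \right)} - 152 = \frac{529}{4} - 152 = - \frac{79}{4}$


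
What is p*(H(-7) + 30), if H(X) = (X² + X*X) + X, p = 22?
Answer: 2662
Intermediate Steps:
H(X) = X + 2*X² (H(X) = (X² + X²) + X = 2*X² + X = X + 2*X²)
p*(H(-7) + 30) = 22*(-7*(1 + 2*(-7)) + 30) = 22*(-7*(1 - 14) + 30) = 22*(-7*(-13) + 30) = 22*(91 + 30) = 22*121 = 2662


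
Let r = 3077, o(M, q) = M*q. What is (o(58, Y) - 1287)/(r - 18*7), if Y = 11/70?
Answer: -44726/103285 ≈ -0.43303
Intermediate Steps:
Y = 11/70 (Y = 11*(1/70) = 11/70 ≈ 0.15714)
(o(58, Y) - 1287)/(r - 18*7) = (58*(11/70) - 1287)/(3077 - 18*7) = (319/35 - 1287)/(3077 - 126) = -44726/35/2951 = -44726/35*1/2951 = -44726/103285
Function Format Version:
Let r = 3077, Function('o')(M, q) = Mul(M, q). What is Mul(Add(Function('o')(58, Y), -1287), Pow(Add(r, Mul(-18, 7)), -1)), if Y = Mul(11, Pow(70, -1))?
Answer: Rational(-44726, 103285) ≈ -0.43303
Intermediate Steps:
Y = Rational(11, 70) (Y = Mul(11, Rational(1, 70)) = Rational(11, 70) ≈ 0.15714)
Mul(Add(Function('o')(58, Y), -1287), Pow(Add(r, Mul(-18, 7)), -1)) = Mul(Add(Mul(58, Rational(11, 70)), -1287), Pow(Add(3077, Mul(-18, 7)), -1)) = Mul(Add(Rational(319, 35), -1287), Pow(Add(3077, -126), -1)) = Mul(Rational(-44726, 35), Pow(2951, -1)) = Mul(Rational(-44726, 35), Rational(1, 2951)) = Rational(-44726, 103285)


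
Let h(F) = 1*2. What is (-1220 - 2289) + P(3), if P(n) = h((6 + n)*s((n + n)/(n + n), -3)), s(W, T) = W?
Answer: -3507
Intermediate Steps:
h(F) = 2
P(n) = 2
(-1220 - 2289) + P(3) = (-1220 - 2289) + 2 = -3509 + 2 = -3507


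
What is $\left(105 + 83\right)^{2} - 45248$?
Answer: $-9904$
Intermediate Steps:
$\left(105 + 83\right)^{2} - 45248 = 188^{2} - 45248 = 35344 - 45248 = -9904$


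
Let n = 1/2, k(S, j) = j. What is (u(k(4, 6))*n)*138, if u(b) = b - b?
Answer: 0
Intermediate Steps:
u(b) = 0
n = ½ ≈ 0.50000
(u(k(4, 6))*n)*138 = (0*(½))*138 = 0*138 = 0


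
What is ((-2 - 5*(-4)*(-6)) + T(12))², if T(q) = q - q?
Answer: 14884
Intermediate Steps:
T(q) = 0
((-2 - 5*(-4)*(-6)) + T(12))² = ((-2 - 5*(-4)*(-6)) + 0)² = ((-2 + 20*(-6)) + 0)² = ((-2 - 120) + 0)² = (-122 + 0)² = (-122)² = 14884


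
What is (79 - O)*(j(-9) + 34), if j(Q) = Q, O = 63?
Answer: 400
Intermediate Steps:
(79 - O)*(j(-9) + 34) = (79 - 1*63)*(-9 + 34) = (79 - 63)*25 = 16*25 = 400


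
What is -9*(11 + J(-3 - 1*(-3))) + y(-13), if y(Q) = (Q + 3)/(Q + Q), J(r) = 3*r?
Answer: -1282/13 ≈ -98.615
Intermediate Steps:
y(Q) = (3 + Q)/(2*Q) (y(Q) = (3 + Q)/((2*Q)) = (3 + Q)*(1/(2*Q)) = (3 + Q)/(2*Q))
-9*(11 + J(-3 - 1*(-3))) + y(-13) = -9*(11 + 3*(-3 - 1*(-3))) + (1/2)*(3 - 13)/(-13) = -9*(11 + 3*(-3 + 3)) + (1/2)*(-1/13)*(-10) = -9*(11 + 3*0) + 5/13 = -9*(11 + 0) + 5/13 = -9*11 + 5/13 = -99 + 5/13 = -1282/13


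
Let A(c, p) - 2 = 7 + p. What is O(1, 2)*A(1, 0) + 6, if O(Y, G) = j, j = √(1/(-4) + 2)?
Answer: 6 + 9*√7/2 ≈ 17.906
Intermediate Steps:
j = √7/2 (j = √(-¼ + 2) = √(7/4) = √7/2 ≈ 1.3229)
A(c, p) = 9 + p (A(c, p) = 2 + (7 + p) = 9 + p)
O(Y, G) = √7/2
O(1, 2)*A(1, 0) + 6 = (√7/2)*(9 + 0) + 6 = (√7/2)*9 + 6 = 9*√7/2 + 6 = 6 + 9*√7/2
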